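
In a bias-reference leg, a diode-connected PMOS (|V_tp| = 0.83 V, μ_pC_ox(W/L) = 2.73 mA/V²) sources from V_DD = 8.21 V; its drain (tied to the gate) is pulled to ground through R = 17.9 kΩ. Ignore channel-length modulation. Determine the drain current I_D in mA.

I_D = 0.383 mA

With gate tied to drain, V_SG = V_SD ≥ V_SG − |V_tp|, so the device is in saturation.
KCL at the drain: ½ k_p (V_SG − |V_tp|)² = (V_DD − V_SG)/R.
Let x = V_SG − 0.83. Then 24.4 x² + x − 7.38 = 0, giving x = 0.53 V (positive root), so V_SG = 1.36 V.
I_D = (V_DD − V_SG)/R = (8.21 − 1.36) / 17.9 = 0.383 mA.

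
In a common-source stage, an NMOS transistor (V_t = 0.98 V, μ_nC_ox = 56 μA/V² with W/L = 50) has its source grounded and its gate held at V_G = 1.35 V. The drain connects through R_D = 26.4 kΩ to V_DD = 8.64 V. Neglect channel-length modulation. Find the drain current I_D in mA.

I_D = 0.192 mA

V_GS = V_G = 1.35 V, so V_ov = 1.35 − 0.98 = 0.37 V.
k_n = μ_nC_ox · (W/L) = 2.8 mA/V².
Assume saturation: I_D = ½ k_n V_ov² = 0.5 × 2.8 × 0.37² = 0.192 mA, giving V_DS = V_DD − I_D R_D = 8.64 − 0.192 × 26.4 = 3.58 V.
V_DS = 3.58 V ≥ V_ov = 0.37 V, confirming saturation.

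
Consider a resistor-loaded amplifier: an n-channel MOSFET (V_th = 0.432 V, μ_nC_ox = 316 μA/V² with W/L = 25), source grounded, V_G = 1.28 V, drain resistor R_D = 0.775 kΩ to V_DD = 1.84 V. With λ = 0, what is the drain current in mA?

I_D = 1.91 mA

V_GS = V_G = 1.28 V, so V_ov = 1.28 − 0.432 = 0.848 V.
k_n = μ_nC_ox · (W/L) = 7.9 mA/V².
Assume saturation: I_D = ½ k_n V_ov² = 0.5 × 7.9 × 0.848² = 2.84 mA, giving V_DS = V_DD − I_D R_D = 1.84 − 2.84 × 0.775 = -0.361 V.
But -0.361 V < V_ov = 0.848 V, so the device is actually in triode.
In triode I_D = k_n[V_ov V_DS − ½ V_DS²] and I_D = (V_DD − V_DS)/R_D. Equating: 3.06 V_DS² − 6.192 V_DS + 1.84 = 0, giving V_DS = 0.362 V (the root below V_ov).
I_D = (1.84 − 0.362) / 0.775 = 1.91 mA.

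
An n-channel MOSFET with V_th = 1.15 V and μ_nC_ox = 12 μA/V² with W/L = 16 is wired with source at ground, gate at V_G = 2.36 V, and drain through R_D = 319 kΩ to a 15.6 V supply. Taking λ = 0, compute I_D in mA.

I_D = 0.0482 mA

V_GS = V_G = 2.36 V, so V_ov = 2.36 − 1.15 = 1.21 V.
k_n = μ_nC_ox · (W/L) = 0.192 mA/V².
Assume saturation: I_D = ½ k_n V_ov² = 0.5 × 0.192 × 1.21² = 0.141 mA, giving V_DS = V_DD − I_D R_D = 15.6 − 0.141 × 319 = -29.2 V.
But -29.2 V < V_ov = 1.21 V, so the device is actually in triode.
In triode I_D = k_n[V_ov V_DS − ½ V_DS²] and I_D = (V_DD − V_DS)/R_D. Equating: 30.6 V_DS² − 75.11 V_DS + 15.6 = 0, giving V_DS = 0.229 V (the root below V_ov).
I_D = (15.6 − 0.229) / 319 = 0.0482 mA.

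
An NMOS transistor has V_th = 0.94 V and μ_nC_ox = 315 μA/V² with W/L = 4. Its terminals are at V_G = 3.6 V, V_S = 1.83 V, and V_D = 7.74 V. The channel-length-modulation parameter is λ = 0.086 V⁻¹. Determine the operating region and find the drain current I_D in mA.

Saturation; I_D = 0.655 mA

V_GS = V_G − V_S = 3.6 − 1.83 = 1.77 V; V_DS = V_D − V_S = 7.74 − 1.83 = 5.91 V.
k_n = μ_nC_ox · (W/L) = 1.26 mA/V².
V_ov = V_GS − V_th = 1.77 − 0.94 = 0.83 V.
Since V_DS = 5.91 V ≥ V_ov = 0.83 V, the device is in saturation.
I_D = ½ k_n V_ov² (1 + λ V_DS) = 0.5 × 1.26 × 0.83² × (1 + 0.086 × 5.91) = 0.655 mA.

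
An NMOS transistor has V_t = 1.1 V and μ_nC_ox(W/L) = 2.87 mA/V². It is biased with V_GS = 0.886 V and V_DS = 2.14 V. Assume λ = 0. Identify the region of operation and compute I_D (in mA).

Cutoff; I_D = 0 mA

V_GS = 0.886 V < V_t = 1.1 V, so the transistor is in cutoff.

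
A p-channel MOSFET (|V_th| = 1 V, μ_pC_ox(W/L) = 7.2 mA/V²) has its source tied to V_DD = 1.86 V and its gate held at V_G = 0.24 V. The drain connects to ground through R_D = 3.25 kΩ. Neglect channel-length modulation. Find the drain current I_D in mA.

I_D = 0.531 mA

V_SG = V_DD − V_G = 1.86 − 0.24 = 1.62 V, so V_ov = 1.62 − 1 = 0.62 V.
Assume saturation: I_D = ½ k_p V_ov² = 0.5 × 7.2 × 0.62² = 1.38 mA, giving V_SD = V_DD − I_D R_D = 1.86 − 1.38 × 3.25 = -2.64 V.
But -2.64 V < V_ov = 0.62 V, so the device is actually in triode.
In triode I_D = k_p[V_ov V_SD − ½ V_SD²] and I_D = (V_DD − V_SD)/R_D. Equating: 11.7 V_SD² − 15.51 V_SD + 1.86 = 0, giving V_SD = 0.133 V (the root below V_ov).
I_D = (1.86 − 0.133) / 3.25 = 0.531 mA.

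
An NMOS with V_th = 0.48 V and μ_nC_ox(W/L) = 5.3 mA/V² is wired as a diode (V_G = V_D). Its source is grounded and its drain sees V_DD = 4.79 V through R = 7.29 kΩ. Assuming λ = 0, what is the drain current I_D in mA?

I_D = 0.530 mA

With gate tied to drain, V_GS = V_DS ≥ V_GS − V_th, so the device is in saturation.
KCL at the drain: ½ k_n (V_GS − V_th)² = (V_DD − V_GS)/R.
Let x = V_GS − 0.48. Then 19.3 x² + x − 4.31 = 0, giving x = 0.447 V (positive root), so V_GS = 0.927 V.
I_D = (V_DD − V_GS)/R = (4.79 − 0.927) / 7.29 = 0.53 mA.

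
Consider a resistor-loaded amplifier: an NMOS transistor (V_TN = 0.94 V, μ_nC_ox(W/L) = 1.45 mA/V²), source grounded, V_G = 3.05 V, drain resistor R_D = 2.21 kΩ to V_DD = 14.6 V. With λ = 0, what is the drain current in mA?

I_D = 3.23 mA

V_GS = V_G = 3.05 V, so V_ov = 3.05 − 0.94 = 2.11 V.
Assume saturation: I_D = ½ k_n V_ov² = 0.5 × 1.45 × 2.11² = 3.23 mA, giving V_DS = V_DD − I_D R_D = 14.6 − 3.23 × 2.21 = 7.47 V.
V_DS = 7.47 V ≥ V_ov = 2.11 V, confirming saturation.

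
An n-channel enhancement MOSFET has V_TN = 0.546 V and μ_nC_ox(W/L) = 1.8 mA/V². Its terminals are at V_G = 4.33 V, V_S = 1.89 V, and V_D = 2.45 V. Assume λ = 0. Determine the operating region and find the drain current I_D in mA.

V_GS = V_G − V_S = 4.33 − 1.89 = 2.44 V; V_DS = V_D − V_S = 2.45 − 1.89 = 0.56 V.
V_ov = V_GS − V_TN = 2.44 − 0.546 = 1.89 V.
Since V_DS = 0.56 V < V_ov = 1.89 V, the device is in the triode region.
I_D = k_n [V_ov · V_DS − ½ V_DS²] = 1.8 × [1.89 × 0.56 − 0.5 × 0.56²] = 1.63 mA.

Triode; I_D = 1.63 mA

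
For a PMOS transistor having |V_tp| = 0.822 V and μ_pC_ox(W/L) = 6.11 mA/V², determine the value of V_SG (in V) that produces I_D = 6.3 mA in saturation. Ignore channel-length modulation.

V_SG = 2.26 V

In saturation I_D = ½ k_p (V_SG − |V_tp|)², so V_SG − |V_tp| = √(2 I_D / k_p) = √(2 × 6.3 / 6.11) = 1.44 V.
V_SG = 0.822 + 1.44 = 2.26 V.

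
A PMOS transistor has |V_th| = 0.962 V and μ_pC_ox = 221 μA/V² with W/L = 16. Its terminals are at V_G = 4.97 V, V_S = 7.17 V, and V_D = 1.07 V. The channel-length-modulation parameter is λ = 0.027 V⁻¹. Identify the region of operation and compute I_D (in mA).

Saturation; I_D = 3.16 mA

V_SG = V_S − V_G = 7.17 − 4.97 = 2.2 V; V_SD = V_S − V_D = 7.17 − 1.07 = 6.1 V.
k_p = μ_pC_ox · (W/L) = 3.536 mA/V².
V_ov = V_SG − |V_th| = 2.2 − 0.962 = 1.24 V.
Since V_SD = 6.1 V ≥ V_ov = 1.24 V, the device is in saturation.
I_D = ½ k_p V_ov² (1 + λ V_SD) = 0.5 × 3.536 × 1.24² × (1 + 0.027 × 6.1) = 3.16 mA.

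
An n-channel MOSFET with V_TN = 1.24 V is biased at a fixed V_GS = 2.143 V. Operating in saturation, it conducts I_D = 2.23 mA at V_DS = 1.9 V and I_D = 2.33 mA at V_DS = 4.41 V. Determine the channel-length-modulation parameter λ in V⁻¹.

With V_GS fixed, I_D ∝ (1 + λ V_DS) in saturation, so I_D2/I_D1 = (1 + λ V_DS2)/(1 + λ V_DS1).
2.33/2.23 = 1.045 = (1 + 4.41 λ)/(1 + 1.9 λ).
Solving: λ (I_D1 V_DS2 − I_D2 V_DS1) = I_D2 − I_D1, so λ = (2.33 − 2.23) / (2.23 × 4.41 − 2.33 × 1.9) = 0.1 / 5.41 = 0.0185 V⁻¹.

λ = 0.0185 V⁻¹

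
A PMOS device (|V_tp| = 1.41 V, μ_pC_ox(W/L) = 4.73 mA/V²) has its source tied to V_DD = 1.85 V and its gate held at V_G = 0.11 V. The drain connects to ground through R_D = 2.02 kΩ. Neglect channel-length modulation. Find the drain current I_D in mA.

V_SG = V_DD − V_G = 1.85 − 0.11 = 1.74 V, so V_ov = 1.74 − 1.41 = 0.33 V.
Assume saturation: I_D = ½ k_p V_ov² = 0.5 × 4.73 × 0.33² = 0.258 mA, giving V_SD = V_DD − I_D R_D = 1.85 − 0.258 × 2.02 = 1.33 V.
V_SD = 1.33 V ≥ V_ov = 0.33 V, confirming saturation.

I_D = 0.258 mA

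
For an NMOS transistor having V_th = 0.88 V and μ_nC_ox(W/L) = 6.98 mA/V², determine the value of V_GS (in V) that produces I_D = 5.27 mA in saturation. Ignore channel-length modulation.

V_GS = 2.11 V

In saturation I_D = ½ k_n (V_GS − V_th)², so V_GS − V_th = √(2 I_D / k_n) = √(2 × 5.27 / 6.98) = 1.23 V.
V_GS = 0.88 + 1.23 = 2.11 V.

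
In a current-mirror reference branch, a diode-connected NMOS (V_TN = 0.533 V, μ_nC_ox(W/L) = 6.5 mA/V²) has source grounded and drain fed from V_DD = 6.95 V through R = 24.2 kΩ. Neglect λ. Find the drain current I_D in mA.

I_D = 0.254 mA

With gate tied to drain, V_GS = V_DS ≥ V_GS − V_TN, so the device is in saturation.
KCL at the drain: ½ k_n (V_GS − V_TN)² = (V_DD − V_GS)/R.
Let x = V_GS − 0.533. Then 78.6 x² + x − 6.417 = 0, giving x = 0.279 V (positive root), so V_GS = 0.812 V.
I_D = (V_DD − V_GS)/R = (6.95 − 0.812) / 24.2 = 0.254 mA.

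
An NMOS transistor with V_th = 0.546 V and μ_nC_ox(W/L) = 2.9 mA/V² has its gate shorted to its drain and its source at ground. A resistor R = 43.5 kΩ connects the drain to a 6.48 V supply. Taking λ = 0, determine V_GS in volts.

With gate tied to drain, V_GS = V_DS ≥ V_GS − V_th, so the device is in saturation.
KCL at the drain: ½ k_n (V_GS − V_th)² = (V_DD − V_GS)/R.
Let x = V_GS − 0.546. Then 63.1 x² + x − 5.934 = 0, giving x = 0.299 V (positive root), so V_GS = 0.845 V.
I_D = (V_DD − V_GS)/R = (6.48 − 0.845) / 43.5 = 0.13 mA.

V_GS = 0.845 V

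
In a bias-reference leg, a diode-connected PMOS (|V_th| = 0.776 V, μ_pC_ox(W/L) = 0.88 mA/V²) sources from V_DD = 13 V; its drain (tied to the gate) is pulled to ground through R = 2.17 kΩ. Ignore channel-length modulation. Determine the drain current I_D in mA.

I_D = 4.21 mA

With gate tied to drain, V_SG = V_SD ≥ V_SG − |V_th|, so the device is in saturation.
KCL at the drain: ½ k_p (V_SG − |V_th|)² = (V_DD − V_SG)/R.
Let x = V_SG − 0.776. Then 0.955 x² + x − 12.22 = 0, giving x = 3.09 V (positive root), so V_SG = 3.87 V.
I_D = (V_DD − V_SG)/R = (13 − 3.87) / 2.17 = 4.21 mA.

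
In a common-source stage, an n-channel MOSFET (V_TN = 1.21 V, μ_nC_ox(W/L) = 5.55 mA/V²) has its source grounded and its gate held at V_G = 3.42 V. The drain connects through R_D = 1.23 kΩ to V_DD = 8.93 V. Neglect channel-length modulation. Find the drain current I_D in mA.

I_D = 6.74 mA

V_GS = V_G = 3.42 V, so V_ov = 3.42 − 1.21 = 2.21 V.
Assume saturation: I_D = ½ k_n V_ov² = 0.5 × 5.55 × 2.21² = 13.6 mA, giving V_DS = V_DD − I_D R_D = 8.93 − 13.6 × 1.23 = -7.74 V.
But -7.74 V < V_ov = 2.21 V, so the device is actually in triode.
In triode I_D = k_n[V_ov V_DS − ½ V_DS²] and I_D = (V_DD − V_DS)/R_D. Equating: 3.41 V_DS² − 16.09 V_DS + 8.93 = 0, giving V_DS = 0.643 V (the root below V_ov).
I_D = (8.93 − 0.643) / 1.23 = 6.74 mA.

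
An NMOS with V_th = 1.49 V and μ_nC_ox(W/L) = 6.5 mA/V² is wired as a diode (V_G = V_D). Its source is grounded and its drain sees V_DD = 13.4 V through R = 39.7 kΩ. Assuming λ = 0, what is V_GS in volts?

V_GS = 1.79 V

With gate tied to drain, V_GS = V_DS ≥ V_GS − V_th, so the device is in saturation.
KCL at the drain: ½ k_n (V_GS − V_th)² = (V_DD − V_GS)/R.
Let x = V_GS − 1.49. Then 129 x² + x − 11.91 = 0, giving x = 0.3 V (positive root), so V_GS = 1.79 V.
I_D = (V_DD − V_GS)/R = (13.4 − 1.79) / 39.7 = 0.292 mA.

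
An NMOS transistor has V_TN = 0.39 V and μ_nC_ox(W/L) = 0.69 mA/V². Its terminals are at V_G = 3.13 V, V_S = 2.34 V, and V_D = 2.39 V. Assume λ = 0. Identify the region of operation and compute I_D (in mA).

Triode; I_D = 0.0129 mA

V_GS = V_G − V_S = 3.13 − 2.34 = 0.79 V; V_DS = V_D − V_S = 2.39 − 2.34 = 0.05 V.
V_ov = V_GS − V_TN = 0.79 − 0.39 = 0.4 V.
Since V_DS = 0.05 V < V_ov = 0.4 V, the device is in the triode region.
I_D = k_n [V_ov · V_DS − ½ V_DS²] = 0.69 × [0.4 × 0.05 − 0.5 × 0.05²] = 0.0129 mA.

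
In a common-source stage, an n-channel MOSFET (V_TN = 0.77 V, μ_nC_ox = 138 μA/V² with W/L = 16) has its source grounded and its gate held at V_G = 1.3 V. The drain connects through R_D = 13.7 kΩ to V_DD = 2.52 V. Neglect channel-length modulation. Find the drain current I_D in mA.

V_GS = V_G = 1.3 V, so V_ov = 1.3 − 0.77 = 0.53 V.
k_n = μ_nC_ox · (W/L) = 2.208 mA/V².
Assume saturation: I_D = ½ k_n V_ov² = 0.5 × 2.208 × 0.53² = 0.31 mA, giving V_DS = V_DD − I_D R_D = 2.52 − 0.31 × 13.7 = -1.73 V.
But -1.73 V < V_ov = 0.53 V, so the device is actually in triode.
In triode I_D = k_n[V_ov V_DS − ½ V_DS²] and I_D = (V_DD − V_DS)/R_D. Equating: 15.1 V_DS² − 17.03 V_DS + 2.52 = 0, giving V_DS = 0.175 V (the root below V_ov).
I_D = (2.52 − 0.175) / 13.7 = 0.171 mA.

I_D = 0.171 mA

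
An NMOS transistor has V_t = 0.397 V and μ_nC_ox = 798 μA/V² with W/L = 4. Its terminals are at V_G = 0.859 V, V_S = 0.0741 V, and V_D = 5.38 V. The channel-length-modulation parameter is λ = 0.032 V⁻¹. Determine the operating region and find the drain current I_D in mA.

Saturation; I_D = 0.281 mA

V_GS = V_G − V_S = 0.859 − 0.0741 = 0.785 V; V_DS = V_D − V_S = 5.38 − 0.0741 = 5.31 V.
k_n = μ_nC_ox · (W/L) = 3.192 mA/V².
V_ov = V_GS − V_t = 0.785 − 0.397 = 0.388 V.
Since V_DS = 5.31 V ≥ V_ov = 0.388 V, the device is in saturation.
I_D = ½ k_n V_ov² (1 + λ V_DS) = 0.5 × 3.192 × 0.388² × (1 + 0.032 × 5.31) = 0.281 mA.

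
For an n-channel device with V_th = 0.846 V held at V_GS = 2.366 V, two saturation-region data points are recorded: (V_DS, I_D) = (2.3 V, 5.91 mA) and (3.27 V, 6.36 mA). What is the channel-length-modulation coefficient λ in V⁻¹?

λ = 0.0958 V⁻¹

With V_GS fixed, I_D ∝ (1 + λ V_DS) in saturation, so I_D2/I_D1 = (1 + λ V_DS2)/(1 + λ V_DS1).
6.36/5.91 = 1.076 = (1 + 3.27 λ)/(1 + 2.3 λ).
Solving: λ (I_D1 V_DS2 − I_D2 V_DS1) = I_D2 − I_D1, so λ = (6.36 − 5.91) / (5.91 × 3.27 − 6.36 × 2.3) = 0.45 / 4.7 = 0.0958 V⁻¹.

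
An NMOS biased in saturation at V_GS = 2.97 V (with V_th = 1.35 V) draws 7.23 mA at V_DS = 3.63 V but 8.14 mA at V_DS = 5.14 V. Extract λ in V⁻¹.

With V_GS fixed, I_D ∝ (1 + λ V_DS) in saturation, so I_D2/I_D1 = (1 + λ V_DS2)/(1 + λ V_DS1).
8.14/7.23 = 1.126 = (1 + 5.14 λ)/(1 + 3.63 λ).
Solving: λ (I_D1 V_DS2 − I_D2 V_DS1) = I_D2 − I_D1, so λ = (8.14 − 7.23) / (7.23 × 5.14 − 8.14 × 3.63) = 0.91 / 7.61 = 0.12 V⁻¹.

λ = 0.120 V⁻¹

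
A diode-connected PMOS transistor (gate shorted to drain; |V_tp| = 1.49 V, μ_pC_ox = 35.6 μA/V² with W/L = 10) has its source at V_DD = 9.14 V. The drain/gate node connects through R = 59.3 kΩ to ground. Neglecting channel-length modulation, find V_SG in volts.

With gate tied to drain, V_SG = V_SD ≥ V_SG − |V_tp|, so the device is in saturation.
k_p = μ_pC_ox · (W/L) = 0.356 mA/V².
KCL at the drain: ½ k_p (V_SG − |V_tp|)² = (V_DD − V_SG)/R.
Let x = V_SG − 1.49. Then 10.6 x² + x − 7.65 = 0, giving x = 0.805 V (positive root), so V_SG = 2.3 V.
I_D = (V_DD − V_SG)/R = (9.14 − 2.3) / 59.3 = 0.115 mA.

V_SG = 2.30 V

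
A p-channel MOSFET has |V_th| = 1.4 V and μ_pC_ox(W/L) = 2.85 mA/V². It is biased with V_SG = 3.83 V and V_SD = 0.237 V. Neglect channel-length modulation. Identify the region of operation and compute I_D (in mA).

Triode; I_D = 1.56 mA

V_ov = V_SG − |V_th| = 3.83 − 1.4 = 2.43 V.
Since V_SD = 0.237 V < V_ov = 2.43 V, the device is in the triode region.
I_D = k_p [V_ov · V_SD − ½ V_SD²] = 2.85 × [2.43 × 0.237 − 0.5 × 0.237²] = 1.56 mA.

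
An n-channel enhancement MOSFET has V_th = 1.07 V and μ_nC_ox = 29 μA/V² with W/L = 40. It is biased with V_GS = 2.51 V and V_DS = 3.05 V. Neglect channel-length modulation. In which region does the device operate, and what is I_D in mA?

k_n = μ_nC_ox · (W/L) = 1.16 mA/V².
V_ov = V_GS − V_th = 2.51 − 1.07 = 1.44 V.
Since V_DS = 3.05 V ≥ V_ov = 1.44 V, the device is in saturation.
I_D = ½ k_n V_ov² = 0.5 × 1.16 × 1.44² = 1.2 mA.

Saturation; I_D = 1.20 mA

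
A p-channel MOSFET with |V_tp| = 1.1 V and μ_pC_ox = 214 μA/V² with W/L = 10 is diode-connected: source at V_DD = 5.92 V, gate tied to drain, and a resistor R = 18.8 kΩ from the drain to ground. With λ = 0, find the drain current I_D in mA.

I_D = 0.232 mA

With gate tied to drain, V_SG = V_SD ≥ V_SG − |V_tp|, so the device is in saturation.
k_p = μ_pC_ox · (W/L) = 2.14 mA/V².
KCL at the drain: ½ k_p (V_SG − |V_tp|)² = (V_DD − V_SG)/R.
Let x = V_SG − 1.1. Then 20.1 x² + x − 4.82 = 0, giving x = 0.465 V (positive root), so V_SG = 1.57 V.
I_D = (V_DD − V_SG)/R = (5.92 − 1.57) / 18.8 = 0.232 mA.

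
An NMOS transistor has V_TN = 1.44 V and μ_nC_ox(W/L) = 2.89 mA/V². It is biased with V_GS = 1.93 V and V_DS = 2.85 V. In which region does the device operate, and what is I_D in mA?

Saturation; I_D = 0.347 mA

V_ov = V_GS − V_TN = 1.93 − 1.44 = 0.49 V.
Since V_DS = 2.85 V ≥ V_ov = 0.49 V, the device is in saturation.
I_D = ½ k_n V_ov² = 0.5 × 2.89 × 0.49² = 0.347 mA.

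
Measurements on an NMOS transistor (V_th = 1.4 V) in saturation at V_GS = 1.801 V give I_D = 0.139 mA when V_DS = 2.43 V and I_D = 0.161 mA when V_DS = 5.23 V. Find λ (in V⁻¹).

With V_GS fixed, I_D ∝ (1 + λ V_DS) in saturation, so I_D2/I_D1 = (1 + λ V_DS2)/(1 + λ V_DS1).
0.161/0.139 = 1.158 = (1 + 5.23 λ)/(1 + 2.43 λ).
Solving: λ (I_D1 V_DS2 − I_D2 V_DS1) = I_D2 − I_D1, so λ = (0.161 − 0.139) / (0.139 × 5.23 − 0.161 × 2.43) = 0.022 / 0.336 = 0.0655 V⁻¹.

λ = 0.0655 V⁻¹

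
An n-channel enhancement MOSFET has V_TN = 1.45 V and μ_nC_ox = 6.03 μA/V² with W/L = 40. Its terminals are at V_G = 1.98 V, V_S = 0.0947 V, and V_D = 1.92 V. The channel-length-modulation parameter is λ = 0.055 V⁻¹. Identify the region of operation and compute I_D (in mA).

Saturation; I_D = 0.0251 mA

V_GS = V_G − V_S = 1.98 − 0.0947 = 1.89 V; V_DS = V_D − V_S = 1.92 − 0.0947 = 1.83 V.
k_n = μ_nC_ox · (W/L) = 0.2412 mA/V².
V_ov = V_GS − V_TN = 1.89 − 1.45 = 0.435 V.
Since V_DS = 1.83 V ≥ V_ov = 0.435 V, the device is in saturation.
I_D = ½ k_n V_ov² (1 + λ V_DS) = 0.5 × 0.2412 × 0.435² × (1 + 0.055 × 1.83) = 0.0251 mA.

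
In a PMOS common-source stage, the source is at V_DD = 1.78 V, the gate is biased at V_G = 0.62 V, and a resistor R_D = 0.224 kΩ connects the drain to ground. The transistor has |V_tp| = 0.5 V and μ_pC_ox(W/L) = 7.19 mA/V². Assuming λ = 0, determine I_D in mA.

I_D = 1.57 mA

V_SG = V_DD − V_G = 1.78 − 0.62 = 1.16 V, so V_ov = 1.16 − 0.5 = 0.66 V.
Assume saturation: I_D = ½ k_p V_ov² = 0.5 × 7.19 × 0.66² = 1.57 mA, giving V_SD = V_DD − I_D R_D = 1.78 − 1.57 × 0.224 = 1.43 V.
V_SD = 1.43 V ≥ V_ov = 0.66 V, confirming saturation.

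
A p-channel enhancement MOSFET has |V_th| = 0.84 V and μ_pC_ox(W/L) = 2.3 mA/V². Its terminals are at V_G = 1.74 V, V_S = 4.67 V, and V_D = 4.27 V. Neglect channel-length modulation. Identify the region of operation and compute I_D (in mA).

V_SG = V_S − V_G = 4.67 − 1.74 = 2.93 V; V_SD = V_S − V_D = 4.67 − 4.27 = 0.4 V.
V_ov = V_SG − |V_th| = 2.93 − 0.84 = 2.09 V.
Since V_SD = 0.4 V < V_ov = 2.09 V, the device is in the triode region.
I_D = k_p [V_ov · V_SD − ½ V_SD²] = 2.3 × [2.09 × 0.4 − 0.5 × 0.4²] = 1.74 mA.

Triode; I_D = 1.74 mA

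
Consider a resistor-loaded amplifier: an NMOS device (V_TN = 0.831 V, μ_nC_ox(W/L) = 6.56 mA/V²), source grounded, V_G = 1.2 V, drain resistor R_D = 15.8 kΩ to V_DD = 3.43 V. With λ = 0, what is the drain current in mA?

V_GS = V_G = 1.2 V, so V_ov = 1.2 − 0.831 = 0.369 V.
Assume saturation: I_D = ½ k_n V_ov² = 0.5 × 6.56 × 0.369² = 0.447 mA, giving V_DS = V_DD − I_D R_D = 3.43 − 0.447 × 15.8 = -3.63 V.
But -3.63 V < V_ov = 0.369 V, so the device is actually in triode.
In triode I_D = k_n[V_ov V_DS − ½ V_DS²] and I_D = (V_DD − V_DS)/R_D. Equating: 51.8 V_DS² − 39.25 V_DS + 3.43 = 0, giving V_DS = 0.101 V (the root below V_ov).
I_D = (3.43 − 0.101) / 15.8 = 0.211 mA.

I_D = 0.211 mA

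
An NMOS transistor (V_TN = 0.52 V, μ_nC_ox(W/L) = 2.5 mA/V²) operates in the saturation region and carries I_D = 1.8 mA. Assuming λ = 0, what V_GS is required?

In saturation I_D = ½ k_n (V_GS − V_TN)², so V_GS − V_TN = √(2 I_D / k_n) = √(2 × 1.8 / 2.5) = 1.2 V.
V_GS = 0.52 + 1.2 = 1.72 V.

V_GS = 1.72 V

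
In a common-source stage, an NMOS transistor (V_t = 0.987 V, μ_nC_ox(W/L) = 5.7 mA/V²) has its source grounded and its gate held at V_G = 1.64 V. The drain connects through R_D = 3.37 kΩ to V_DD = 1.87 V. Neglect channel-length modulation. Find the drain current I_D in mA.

I_D = 0.509 mA

V_GS = V_G = 1.64 V, so V_ov = 1.64 − 0.987 = 0.653 V.
Assume saturation: I_D = ½ k_n V_ov² = 0.5 × 5.7 × 0.653² = 1.22 mA, giving V_DS = V_DD − I_D R_D = 1.87 − 1.22 × 3.37 = -2.23 V.
But -2.23 V < V_ov = 0.653 V, so the device is actually in triode.
In triode I_D = k_n[V_ov V_DS − ½ V_DS²] and I_D = (V_DD − V_DS)/R_D. Equating: 9.6 V_DS² − 13.54 V_DS + 1.87 = 0, giving V_DS = 0.155 V (the root below V_ov).
I_D = (1.87 − 0.155) / 3.37 = 0.509 mA.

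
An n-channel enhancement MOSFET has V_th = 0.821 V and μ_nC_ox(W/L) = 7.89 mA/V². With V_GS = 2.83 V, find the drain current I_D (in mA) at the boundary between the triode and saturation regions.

At the boundary V_DS = V_ov = V_GS − V_th = 2.83 − 0.821 = 2.01 V.
I_D = ½ k_n V_ov² = 0.5 × 7.89 × 2.01² = 15.9 mA.

I_D = 15.9 mA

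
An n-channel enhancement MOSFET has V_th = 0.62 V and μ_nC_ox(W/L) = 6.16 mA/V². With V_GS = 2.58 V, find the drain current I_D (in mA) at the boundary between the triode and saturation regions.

At the boundary V_DS = V_ov = V_GS − V_th = 2.58 − 0.62 = 1.96 V.
I_D = ½ k_n V_ov² = 0.5 × 6.16 × 1.96² = 11.8 mA.

I_D = 11.8 mA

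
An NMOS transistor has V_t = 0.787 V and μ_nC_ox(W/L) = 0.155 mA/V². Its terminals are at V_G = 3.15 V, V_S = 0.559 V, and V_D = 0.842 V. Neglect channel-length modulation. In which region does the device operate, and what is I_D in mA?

V_GS = V_G − V_S = 3.15 − 0.559 = 2.59 V; V_DS = V_D − V_S = 0.842 − 0.559 = 0.283 V.
V_ov = V_GS − V_t = 2.59 − 0.787 = 1.8 V.
Since V_DS = 0.283 V < V_ov = 1.8 V, the device is in the triode region.
I_D = k_n [V_ov · V_DS − ½ V_DS²] = 0.155 × [1.8 × 0.283 − 0.5 × 0.283²] = 0.0729 mA.

Triode; I_D = 0.0729 mA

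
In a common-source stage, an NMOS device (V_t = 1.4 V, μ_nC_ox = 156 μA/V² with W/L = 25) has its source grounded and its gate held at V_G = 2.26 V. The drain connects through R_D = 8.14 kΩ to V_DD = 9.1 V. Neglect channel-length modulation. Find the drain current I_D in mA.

V_GS = V_G = 2.26 V, so V_ov = 2.26 − 1.4 = 0.86 V.
k_n = μ_nC_ox · (W/L) = 3.9 mA/V².
Assume saturation: I_D = ½ k_n V_ov² = 0.5 × 3.9 × 0.86² = 1.44 mA, giving V_DS = V_DD − I_D R_D = 9.1 − 1.44 × 8.14 = -2.64 V.
But -2.64 V < V_ov = 0.86 V, so the device is actually in triode.
In triode I_D = k_n[V_ov V_DS − ½ V_DS²] and I_D = (V_DD − V_DS)/R_D. Equating: 15.9 V_DS² − 28.3 V_DS + 9.1 = 0, giving V_DS = 0.421 V (the root below V_ov).
I_D = (9.1 − 0.421) / 8.14 = 1.07 mA.

I_D = 1.07 mA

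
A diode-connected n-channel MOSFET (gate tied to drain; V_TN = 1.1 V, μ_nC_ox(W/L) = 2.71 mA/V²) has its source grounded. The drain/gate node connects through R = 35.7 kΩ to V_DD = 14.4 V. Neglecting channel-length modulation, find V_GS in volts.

V_GS = 1.61 V

With gate tied to drain, V_GS = V_DS ≥ V_GS − V_TN, so the device is in saturation.
KCL at the drain: ½ k_n (V_GS − V_TN)² = (V_DD − V_GS)/R.
Let x = V_GS − 1.1. Then 48.4 x² + x − 13.3 = 0, giving x = 0.514 V (positive root), so V_GS = 1.61 V.
I_D = (V_DD − V_GS)/R = (14.4 − 1.61) / 35.7 = 0.358 mA.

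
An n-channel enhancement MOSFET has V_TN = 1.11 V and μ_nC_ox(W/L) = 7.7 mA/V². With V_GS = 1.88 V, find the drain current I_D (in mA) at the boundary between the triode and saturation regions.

I_D = 2.28 mA

At the boundary V_DS = V_ov = V_GS − V_TN = 1.88 − 1.11 = 0.77 V.
I_D = ½ k_n V_ov² = 0.5 × 7.7 × 0.77² = 2.28 mA.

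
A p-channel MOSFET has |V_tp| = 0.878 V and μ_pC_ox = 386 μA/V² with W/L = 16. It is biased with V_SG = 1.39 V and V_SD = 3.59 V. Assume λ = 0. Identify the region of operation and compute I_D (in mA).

Saturation; I_D = 0.810 mA

k_p = μ_pC_ox · (W/L) = 6.176 mA/V².
V_ov = V_SG − |V_tp| = 1.39 − 0.878 = 0.512 V.
Since V_SD = 3.59 V ≥ V_ov = 0.512 V, the device is in saturation.
I_D = ½ k_p V_ov² = 0.5 × 6.176 × 0.512² = 0.81 mA.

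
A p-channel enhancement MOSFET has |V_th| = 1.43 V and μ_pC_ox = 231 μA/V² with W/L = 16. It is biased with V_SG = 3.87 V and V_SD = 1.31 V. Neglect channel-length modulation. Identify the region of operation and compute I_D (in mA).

Triode; I_D = 8.64 mA

k_p = μ_pC_ox · (W/L) = 3.696 mA/V².
V_ov = V_SG − |V_th| = 3.87 − 1.43 = 2.44 V.
Since V_SD = 1.31 V < V_ov = 2.44 V, the device is in the triode region.
I_D = k_p [V_ov · V_SD − ½ V_SD²] = 3.696 × [2.44 × 1.31 − 0.5 × 1.31²] = 8.64 mA.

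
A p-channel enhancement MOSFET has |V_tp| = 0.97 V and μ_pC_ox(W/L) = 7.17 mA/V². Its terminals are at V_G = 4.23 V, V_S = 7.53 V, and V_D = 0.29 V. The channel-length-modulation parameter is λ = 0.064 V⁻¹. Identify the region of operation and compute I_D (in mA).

Saturation; I_D = 28.5 mA

V_SG = V_S − V_G = 7.53 − 4.23 = 3.3 V; V_SD = V_S − V_D = 7.53 − 0.29 = 7.24 V.
V_ov = V_SG − |V_tp| = 3.3 − 0.97 = 2.33 V.
Since V_SD = 7.24 V ≥ V_ov = 2.33 V, the device is in saturation.
I_D = ½ k_p V_ov² (1 + λ V_SD) = 0.5 × 7.17 × 2.33² × (1 + 0.064 × 7.24) = 28.5 mA.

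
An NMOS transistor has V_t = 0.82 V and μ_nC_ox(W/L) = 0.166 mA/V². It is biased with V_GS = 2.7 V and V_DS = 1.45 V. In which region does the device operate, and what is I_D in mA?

V_ov = V_GS − V_t = 2.7 − 0.82 = 1.88 V.
Since V_DS = 1.45 V < V_ov = 1.88 V, the device is in the triode region.
I_D = k_n [V_ov · V_DS − ½ V_DS²] = 0.166 × [1.88 × 1.45 − 0.5 × 1.45²] = 0.278 mA.

Triode; I_D = 0.278 mA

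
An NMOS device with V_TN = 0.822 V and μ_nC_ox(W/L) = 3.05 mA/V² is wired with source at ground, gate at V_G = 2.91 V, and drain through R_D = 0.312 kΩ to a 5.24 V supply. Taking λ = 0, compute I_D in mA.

V_GS = V_G = 2.91 V, so V_ov = 2.91 − 0.822 = 2.09 V.
Assume saturation: I_D = ½ k_n V_ov² = 0.5 × 3.05 × 2.09² = 6.65 mA, giving V_DS = V_DD − I_D R_D = 5.24 − 6.65 × 0.312 = 3.17 V.
V_DS = 3.17 V ≥ V_ov = 2.09 V, confirming saturation.

I_D = 6.65 mA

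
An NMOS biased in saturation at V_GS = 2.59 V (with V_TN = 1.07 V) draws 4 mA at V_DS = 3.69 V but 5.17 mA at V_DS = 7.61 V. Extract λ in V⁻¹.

λ = 0.103 V⁻¹

With V_GS fixed, I_D ∝ (1 + λ V_DS) in saturation, so I_D2/I_D1 = (1 + λ V_DS2)/(1 + λ V_DS1).
5.17/4 = 1.292 = (1 + 7.61 λ)/(1 + 3.69 λ).
Solving: λ (I_D1 V_DS2 − I_D2 V_DS1) = I_D2 − I_D1, so λ = (5.17 − 4) / (4 × 7.61 − 5.17 × 3.69) = 1.17 / 11.4 = 0.103 V⁻¹.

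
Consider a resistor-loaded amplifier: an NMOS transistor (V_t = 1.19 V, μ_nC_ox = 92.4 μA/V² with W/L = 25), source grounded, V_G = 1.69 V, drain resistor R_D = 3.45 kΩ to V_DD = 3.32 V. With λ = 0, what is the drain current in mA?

I_D = 0.289 mA

V_GS = V_G = 1.69 V, so V_ov = 1.69 − 1.19 = 0.5 V.
k_n = μ_nC_ox · (W/L) = 2.31 mA/V².
Assume saturation: I_D = ½ k_n V_ov² = 0.5 × 2.31 × 0.5² = 0.289 mA, giving V_DS = V_DD − I_D R_D = 3.32 − 0.289 × 3.45 = 2.32 V.
V_DS = 2.32 V ≥ V_ov = 0.5 V, confirming saturation.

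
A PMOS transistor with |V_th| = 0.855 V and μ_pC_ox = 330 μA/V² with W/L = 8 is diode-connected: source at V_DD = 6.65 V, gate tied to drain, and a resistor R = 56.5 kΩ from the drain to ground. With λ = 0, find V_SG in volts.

V_SG = 1.13 V

With gate tied to drain, V_SG = V_SD ≥ V_SG − |V_th|, so the device is in saturation.
k_p = μ_pC_ox · (W/L) = 2.64 mA/V².
KCL at the drain: ½ k_p (V_SG − |V_th|)² = (V_DD − V_SG)/R.
Let x = V_SG − 0.855. Then 74.6 x² + x − 5.795 = 0, giving x = 0.272 V (positive root), so V_SG = 1.13 V.
I_D = (V_DD − V_SG)/R = (6.65 − 1.13) / 56.5 = 0.0977 mA.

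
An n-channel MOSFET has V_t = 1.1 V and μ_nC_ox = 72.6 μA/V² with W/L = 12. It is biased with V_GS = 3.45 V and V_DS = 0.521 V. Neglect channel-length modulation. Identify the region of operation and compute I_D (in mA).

k_n = μ_nC_ox · (W/L) = 0.8712 mA/V².
V_ov = V_GS − V_t = 3.45 − 1.1 = 2.35 V.
Since V_DS = 0.521 V < V_ov = 2.35 V, the device is in the triode region.
I_D = k_n [V_ov · V_DS − ½ V_DS²] = 0.8712 × [2.35 × 0.521 − 0.5 × 0.521²] = 0.948 mA.

Triode; I_D = 0.948 mA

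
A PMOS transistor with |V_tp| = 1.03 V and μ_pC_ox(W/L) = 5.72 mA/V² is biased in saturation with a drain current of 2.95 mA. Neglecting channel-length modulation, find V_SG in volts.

In saturation I_D = ½ k_p (V_SG − |V_tp|)², so V_SG − |V_tp| = √(2 I_D / k_p) = √(2 × 2.95 / 5.72) = 1.02 V.
V_SG = 1.03 + 1.02 = 2.05 V.

V_SG = 2.05 V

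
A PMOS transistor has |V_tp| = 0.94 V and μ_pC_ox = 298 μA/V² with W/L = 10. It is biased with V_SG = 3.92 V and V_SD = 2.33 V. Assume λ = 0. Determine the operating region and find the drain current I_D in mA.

k_p = μ_pC_ox · (W/L) = 2.98 mA/V².
V_ov = V_SG − |V_tp| = 3.92 − 0.94 = 2.98 V.
Since V_SD = 2.33 V < V_ov = 2.98 V, the device is in the triode region.
I_D = k_p [V_ov · V_SD − ½ V_SD²] = 2.98 × [2.98 × 2.33 − 0.5 × 2.33²] = 12.6 mA.

Triode; I_D = 12.6 mA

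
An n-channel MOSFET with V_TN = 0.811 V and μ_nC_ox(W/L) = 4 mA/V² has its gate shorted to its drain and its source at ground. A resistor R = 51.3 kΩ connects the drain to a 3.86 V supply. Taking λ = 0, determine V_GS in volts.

With gate tied to drain, V_GS = V_DS ≥ V_GS − V_TN, so the device is in saturation.
KCL at the drain: ½ k_n (V_GS − V_TN)² = (V_DD − V_GS)/R.
Let x = V_GS − 0.811. Then 103 x² + x − 3.049 = 0, giving x = 0.168 V (positive root), so V_GS = 0.979 V.
I_D = (V_DD − V_GS)/R = (3.86 − 0.979) / 51.3 = 0.0562 mA.

V_GS = 0.979 V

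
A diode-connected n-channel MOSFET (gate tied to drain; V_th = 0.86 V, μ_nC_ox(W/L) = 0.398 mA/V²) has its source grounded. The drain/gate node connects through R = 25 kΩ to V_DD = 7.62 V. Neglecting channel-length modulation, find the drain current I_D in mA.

With gate tied to drain, V_GS = V_DS ≥ V_GS − V_th, so the device is in saturation.
KCL at the drain: ½ k_n (V_GS − V_th)² = (V_DD − V_GS)/R.
Let x = V_GS − 0.86. Then 4.98 x² + x − 6.76 = 0, giving x = 1.07 V (positive root), so V_GS = 1.93 V.
I_D = (V_DD − V_GS)/R = (7.62 − 1.93) / 25 = 0.228 mA.

I_D = 0.228 mA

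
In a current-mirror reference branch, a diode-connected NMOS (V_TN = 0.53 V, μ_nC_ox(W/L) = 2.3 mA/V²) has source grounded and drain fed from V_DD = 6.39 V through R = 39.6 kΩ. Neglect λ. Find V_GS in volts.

V_GS = 0.878 V

With gate tied to drain, V_GS = V_DS ≥ V_GS − V_TN, so the device is in saturation.
KCL at the drain: ½ k_n (V_GS − V_TN)² = (V_DD − V_GS)/R.
Let x = V_GS − 0.53. Then 45.5 x² + x − 5.86 = 0, giving x = 0.348 V (positive root), so V_GS = 0.878 V.
I_D = (V_DD − V_GS)/R = (6.39 − 0.878) / 39.6 = 0.139 mA.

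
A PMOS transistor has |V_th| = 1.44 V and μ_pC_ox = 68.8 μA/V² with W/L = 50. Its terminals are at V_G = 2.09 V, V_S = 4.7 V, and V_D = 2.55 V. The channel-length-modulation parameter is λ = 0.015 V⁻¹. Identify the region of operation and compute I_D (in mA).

V_SG = V_S − V_G = 4.7 − 2.09 = 2.61 V; V_SD = V_S − V_D = 4.7 − 2.55 = 2.15 V.
k_p = μ_pC_ox · (W/L) = 3.44 mA/V².
V_ov = V_SG − |V_th| = 2.61 − 1.44 = 1.17 V.
Since V_SD = 2.15 V ≥ V_ov = 1.17 V, the device is in saturation.
I_D = ½ k_p V_ov² (1 + λ V_SD) = 0.5 × 3.44 × 1.17² × (1 + 0.015 × 2.15) = 2.43 mA.

Saturation; I_D = 2.43 mA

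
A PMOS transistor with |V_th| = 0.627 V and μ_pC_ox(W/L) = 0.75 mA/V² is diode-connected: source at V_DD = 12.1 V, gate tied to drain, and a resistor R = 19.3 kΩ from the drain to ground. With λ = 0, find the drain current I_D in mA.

With gate tied to drain, V_SG = V_SD ≥ V_SG − |V_th|, so the device is in saturation.
KCL at the drain: ½ k_p (V_SG − |V_th|)² = (V_DD − V_SG)/R.
Let x = V_SG − 0.627. Then 7.24 x² + x − 11.47 = 0, giving x = 1.19 V (positive root), so V_SG = 1.82 V.
I_D = (V_DD − V_SG)/R = (12.1 − 1.82) / 19.3 = 0.533 mA.

I_D = 0.533 mA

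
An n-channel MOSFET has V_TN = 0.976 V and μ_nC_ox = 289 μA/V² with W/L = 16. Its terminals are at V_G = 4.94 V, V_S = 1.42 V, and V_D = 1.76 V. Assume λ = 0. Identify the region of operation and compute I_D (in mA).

V_GS = V_G − V_S = 4.94 − 1.42 = 3.52 V; V_DS = V_D − V_S = 1.76 − 1.42 = 0.34 V.
k_n = μ_nC_ox · (W/L) = 4.624 mA/V².
V_ov = V_GS − V_TN = 3.52 − 0.976 = 2.54 V.
Since V_DS = 0.34 V < V_ov = 2.54 V, the device is in the triode region.
I_D = k_n [V_ov · V_DS − ½ V_DS²] = 4.624 × [2.54 × 0.34 − 0.5 × 0.34²] = 3.73 mA.

Triode; I_D = 3.73 mA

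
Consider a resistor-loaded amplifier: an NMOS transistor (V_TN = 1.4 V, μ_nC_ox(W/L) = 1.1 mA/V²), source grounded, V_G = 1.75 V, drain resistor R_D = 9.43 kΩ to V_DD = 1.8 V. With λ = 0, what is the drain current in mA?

I_D = 0.0674 mA

V_GS = V_G = 1.75 V, so V_ov = 1.75 − 1.4 = 0.35 V.
Assume saturation: I_D = ½ k_n V_ov² = 0.5 × 1.1 × 0.35² = 0.0674 mA, giving V_DS = V_DD − I_D R_D = 1.8 − 0.0674 × 9.43 = 1.16 V.
V_DS = 1.16 V ≥ V_ov = 0.35 V, confirming saturation.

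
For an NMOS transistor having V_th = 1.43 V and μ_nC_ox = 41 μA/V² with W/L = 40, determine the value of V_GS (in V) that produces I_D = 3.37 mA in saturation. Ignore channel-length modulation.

V_GS = 3.46 V

k_n = μ_nC_ox · (W/L) = 1.64 mA/V².
In saturation I_D = ½ k_n (V_GS − V_th)², so V_GS − V_th = √(2 I_D / k_n) = √(2 × 3.37 / 1.64) = 2.03 V.
V_GS = 1.43 + 2.03 = 3.46 V.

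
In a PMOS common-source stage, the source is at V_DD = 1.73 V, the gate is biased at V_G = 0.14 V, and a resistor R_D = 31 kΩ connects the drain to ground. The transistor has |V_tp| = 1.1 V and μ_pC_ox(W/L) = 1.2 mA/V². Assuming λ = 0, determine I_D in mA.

V_SG = V_DD − V_G = 1.73 − 0.14 = 1.59 V, so V_ov = 1.59 − 1.1 = 0.49 V.
Assume saturation: I_D = ½ k_p V_ov² = 0.5 × 1.2 × 0.49² = 0.144 mA, giving V_SD = V_DD − I_D R_D = 1.73 − 0.144 × 31 = -2.74 V.
But -2.74 V < V_ov = 0.49 V, so the device is actually in triode.
In triode I_D = k_p[V_ov V_SD − ½ V_SD²] and I_D = (V_DD − V_SD)/R_D. Equating: 18.6 V_SD² − 19.23 V_SD + 1.73 = 0, giving V_SD = 0.0996 V (the root below V_ov).
I_D = (1.73 − 0.0996) / 31 = 0.0526 mA.

I_D = 0.0526 mA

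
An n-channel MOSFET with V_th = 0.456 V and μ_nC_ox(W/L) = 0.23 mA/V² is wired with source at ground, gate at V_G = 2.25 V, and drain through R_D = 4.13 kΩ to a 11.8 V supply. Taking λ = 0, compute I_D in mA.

I_D = 0.370 mA

V_GS = V_G = 2.25 V, so V_ov = 2.25 − 0.456 = 1.79 V.
Assume saturation: I_D = ½ k_n V_ov² = 0.5 × 0.23 × 1.79² = 0.37 mA, giving V_DS = V_DD − I_D R_D = 11.8 − 0.37 × 4.13 = 10.3 V.
V_DS = 10.3 V ≥ V_ov = 1.79 V, confirming saturation.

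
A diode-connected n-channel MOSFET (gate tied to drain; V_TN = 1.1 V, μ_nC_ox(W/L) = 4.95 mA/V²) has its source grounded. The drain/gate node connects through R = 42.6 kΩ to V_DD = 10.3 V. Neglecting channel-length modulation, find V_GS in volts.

With gate tied to drain, V_GS = V_DS ≥ V_GS − V_TN, so the device is in saturation.
KCL at the drain: ½ k_n (V_GS − V_TN)² = (V_DD − V_GS)/R.
Let x = V_GS − 1.1. Then 105 x² + x − 9.2 = 0, giving x = 0.291 V (positive root), so V_GS = 1.39 V.
I_D = (V_DD − V_GS)/R = (10.3 − 1.39) / 42.6 = 0.209 mA.

V_GS = 1.39 V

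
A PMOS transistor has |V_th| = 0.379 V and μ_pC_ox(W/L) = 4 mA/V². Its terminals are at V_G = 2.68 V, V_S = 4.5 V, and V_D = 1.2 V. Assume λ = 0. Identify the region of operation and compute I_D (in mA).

V_SG = V_S − V_G = 4.5 − 2.68 = 1.82 V; V_SD = V_S − V_D = 4.5 − 1.2 = 3.3 V.
V_ov = V_SG − |V_th| = 1.82 − 0.379 = 1.44 V.
Since V_SD = 3.3 V ≥ V_ov = 1.44 V, the device is in saturation.
I_D = ½ k_p V_ov² = 0.5 × 4 × 1.44² = 4.15 mA.

Saturation; I_D = 4.15 mA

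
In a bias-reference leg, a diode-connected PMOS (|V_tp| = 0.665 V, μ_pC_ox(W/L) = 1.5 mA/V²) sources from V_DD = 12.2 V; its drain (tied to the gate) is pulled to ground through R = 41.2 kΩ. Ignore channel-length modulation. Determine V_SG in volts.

V_SG = 1.26 V

With gate tied to drain, V_SG = V_SD ≥ V_SG − |V_tp|, so the device is in saturation.
KCL at the drain: ½ k_p (V_SG − |V_tp|)² = (V_DD − V_SG)/R.
Let x = V_SG − 0.665. Then 30.9 x² + x − 11.54 = 0, giving x = 0.595 V (positive root), so V_SG = 1.26 V.
I_D = (V_DD − V_SG)/R = (12.2 − 1.26) / 41.2 = 0.266 mA.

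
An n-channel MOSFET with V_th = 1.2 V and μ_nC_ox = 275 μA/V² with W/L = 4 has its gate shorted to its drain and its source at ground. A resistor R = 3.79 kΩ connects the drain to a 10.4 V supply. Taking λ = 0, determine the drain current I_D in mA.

I_D = 1.93 mA

With gate tied to drain, V_GS = V_DS ≥ V_GS − V_th, so the device is in saturation.
k_n = μ_nC_ox · (W/L) = 1.1 mA/V².
KCL at the drain: ½ k_n (V_GS − V_th)² = (V_DD − V_GS)/R.
Let x = V_GS − 1.2. Then 2.08 x² + x − 9.2 = 0, giving x = 1.87 V (positive root), so V_GS = 3.07 V.
I_D = (V_DD − V_GS)/R = (10.4 − 3.07) / 3.79 = 1.93 mA.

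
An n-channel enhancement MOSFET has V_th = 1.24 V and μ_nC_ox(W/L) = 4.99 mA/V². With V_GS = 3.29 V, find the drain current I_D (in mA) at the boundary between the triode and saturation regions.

I_D = 10.5 mA

At the boundary V_DS = V_ov = V_GS − V_th = 3.29 − 1.24 = 2.05 V.
I_D = ½ k_n V_ov² = 0.5 × 4.99 × 2.05² = 10.5 mA.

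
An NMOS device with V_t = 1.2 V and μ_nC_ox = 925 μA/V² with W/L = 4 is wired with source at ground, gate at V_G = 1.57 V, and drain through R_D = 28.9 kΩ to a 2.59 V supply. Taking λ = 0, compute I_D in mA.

I_D = 0.0872 mA

V_GS = V_G = 1.57 V, so V_ov = 1.57 − 1.2 = 0.37 V.
k_n = μ_nC_ox · (W/L) = 3.7 mA/V².
Assume saturation: I_D = ½ k_n V_ov² = 0.5 × 3.7 × 0.37² = 0.253 mA, giving V_DS = V_DD − I_D R_D = 2.59 − 0.253 × 28.9 = -4.73 V.
But -4.73 V < V_ov = 0.37 V, so the device is actually in triode.
In triode I_D = k_n[V_ov V_DS − ½ V_DS²] and I_D = (V_DD − V_DS)/R_D. Equating: 53.5 V_DS² − 40.56 V_DS + 2.59 = 0, giving V_DS = 0.0704 V (the root below V_ov).
I_D = (2.59 − 0.0704) / 28.9 = 0.0872 mA.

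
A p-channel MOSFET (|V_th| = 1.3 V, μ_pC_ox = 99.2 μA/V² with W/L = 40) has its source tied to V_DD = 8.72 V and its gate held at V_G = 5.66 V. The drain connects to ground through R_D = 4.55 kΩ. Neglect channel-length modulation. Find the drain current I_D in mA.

V_SG = V_DD − V_G = 8.72 − 5.66 = 3.06 V, so V_ov = 3.06 − 1.3 = 1.76 V.
k_p = μ_pC_ox · (W/L) = 3.968 mA/V².
Assume saturation: I_D = ½ k_p V_ov² = 0.5 × 3.968 × 1.76² = 6.15 mA, giving V_SD = V_DD − I_D R_D = 8.72 − 6.15 × 4.55 = -19.2 V.
But -19.2 V < V_ov = 1.76 V, so the device is actually in triode.
In triode I_D = k_p[V_ov V_SD − ½ V_SD²] and I_D = (V_DD − V_SD)/R_D. Equating: 9.03 V_SD² − 32.78 V_SD + 8.72 = 0, giving V_SD = 0.289 V (the root below V_ov).
I_D = (8.72 − 0.289) / 4.55 = 1.85 mA.

I_D = 1.85 mA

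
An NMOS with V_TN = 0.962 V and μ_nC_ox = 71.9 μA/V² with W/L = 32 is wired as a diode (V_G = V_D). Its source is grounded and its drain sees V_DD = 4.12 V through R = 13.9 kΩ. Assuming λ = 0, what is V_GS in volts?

V_GS = 1.38 V

With gate tied to drain, V_GS = V_DS ≥ V_GS − V_TN, so the device is in saturation.
k_n = μ_nC_ox · (W/L) = 2.301 mA/V².
KCL at the drain: ½ k_n (V_GS − V_TN)² = (V_DD − V_GS)/R.
Let x = V_GS − 0.962. Then 16 x² + x − 3.158 = 0, giving x = 0.414 V (positive root), so V_GS = 1.38 V.
I_D = (V_DD − V_GS)/R = (4.12 − 1.38) / 13.9 = 0.197 mA.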